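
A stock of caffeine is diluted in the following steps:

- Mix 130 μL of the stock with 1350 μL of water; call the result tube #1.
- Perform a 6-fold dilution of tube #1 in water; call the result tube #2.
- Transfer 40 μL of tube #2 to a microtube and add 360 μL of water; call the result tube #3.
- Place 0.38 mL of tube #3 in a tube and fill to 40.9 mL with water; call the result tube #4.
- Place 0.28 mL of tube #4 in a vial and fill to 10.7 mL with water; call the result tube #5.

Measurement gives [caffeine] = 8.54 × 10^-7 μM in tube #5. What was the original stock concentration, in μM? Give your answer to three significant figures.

Step 1: 130 μL + 1350 μL = 1480 μL total → factor 1480/130 = 11.385
Step 2: 6-fold → factor 6
Step 3: 40 μL + 360 μL = 400 μL total → factor 400/40 = 10
Step 4: 0.38 mL brought to 40.9 mL → factor 40.9/0.38 = 107.63
Step 5: 0.28 mL brought to 10.7 mL → factor 10.7/0.28 = 38.214
Overall dilution factor = 11.385 × 6 × 10 × 107.63 × 38.214 = 2.8095 × 10^6
Stock = 8.54 × 10^-7 μM × 2.8095 × 10^6 = 2.40 μM

2.40 μM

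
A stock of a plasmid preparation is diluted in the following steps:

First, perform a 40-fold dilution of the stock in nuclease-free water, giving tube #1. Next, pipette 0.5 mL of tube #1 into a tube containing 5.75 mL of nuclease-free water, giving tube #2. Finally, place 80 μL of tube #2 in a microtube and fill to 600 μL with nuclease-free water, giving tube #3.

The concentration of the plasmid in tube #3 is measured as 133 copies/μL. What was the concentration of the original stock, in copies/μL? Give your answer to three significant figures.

Step 1: 40-fold → factor 40
Step 2: 0.5 mL + 5.75 mL = 6.25 mL total → factor 6.25/0.5 = 12.5
Step 3: 80 μL brought to 600 μL → factor 600/80 = 7.5
Overall dilution factor = 40 × 12.5 × 7.5 = 3750
Stock = 133 copies/μL × 3750 = 4.99 × 10^5 copies/μL

4.99 × 10^5 copies/μL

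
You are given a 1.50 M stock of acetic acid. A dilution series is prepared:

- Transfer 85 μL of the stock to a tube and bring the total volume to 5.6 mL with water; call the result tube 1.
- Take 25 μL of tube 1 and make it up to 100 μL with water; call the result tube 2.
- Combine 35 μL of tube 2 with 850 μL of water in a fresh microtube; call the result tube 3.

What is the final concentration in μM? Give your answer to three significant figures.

Step 1: 85 μL brought to 5.6 mL → factor 5600/85 = 65.882
Step 2: 25 μL brought to 100 μL → factor 100/25 = 4
Step 3: 35 μL + 850 μL = 885 μL total → factor 885/35 = 25.286
Overall dilution factor = 65.882 × 4 × 25.286 = 6663.5
Final = 1.50 M / 6663.5 = 0.0002251 M = 225 μM

225 μM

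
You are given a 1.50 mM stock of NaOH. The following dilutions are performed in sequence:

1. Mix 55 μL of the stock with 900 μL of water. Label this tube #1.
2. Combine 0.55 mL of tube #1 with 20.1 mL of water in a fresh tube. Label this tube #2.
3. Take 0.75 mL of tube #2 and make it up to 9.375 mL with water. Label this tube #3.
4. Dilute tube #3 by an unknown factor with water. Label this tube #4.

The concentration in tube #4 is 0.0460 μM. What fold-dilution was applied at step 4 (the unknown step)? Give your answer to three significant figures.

4.00-fold

Step 1: 55 μL + 900 μL = 955 μL total → factor 955/55 = 17.364
Step 2: 0.55 mL + 20.1 mL = 20.65 mL total → factor 20.65/0.55 = 37.545
Step 3: 0.75 mL brought to 9.375 mL → factor 9.375/0.75 = 12.5
Step 4: unknown factor x
Product of known-step factors = 8149.1
Overall factor = 1.50 mM / (0.0460 μM) = 32609
x = 32609 / 8149.1 = 4.00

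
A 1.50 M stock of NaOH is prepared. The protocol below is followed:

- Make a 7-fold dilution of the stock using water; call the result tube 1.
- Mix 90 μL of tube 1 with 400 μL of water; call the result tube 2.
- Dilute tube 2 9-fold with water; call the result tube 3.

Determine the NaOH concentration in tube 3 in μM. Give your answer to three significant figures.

4.37 × 10^3 μM

Step 1: 7-fold → factor 7
Step 2: 90 μL + 400 μL = 490 μL total → factor 490/90 = 5.4444
Step 3: 9-fold → factor 9
Overall dilution factor = 7 × 5.4444 × 9 = 343
Final = 1.50 M / 343 = 0.004373 M = 4.37 × 10^3 μM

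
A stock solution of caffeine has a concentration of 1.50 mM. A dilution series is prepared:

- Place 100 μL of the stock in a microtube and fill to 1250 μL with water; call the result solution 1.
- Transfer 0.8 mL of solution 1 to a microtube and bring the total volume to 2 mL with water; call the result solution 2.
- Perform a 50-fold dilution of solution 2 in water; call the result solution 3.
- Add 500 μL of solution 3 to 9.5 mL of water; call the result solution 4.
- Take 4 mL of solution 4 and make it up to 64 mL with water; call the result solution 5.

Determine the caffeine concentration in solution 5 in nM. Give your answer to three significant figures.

3.00 nM

Step 1: 100 μL brought to 1250 μL → factor 1250/100 = 12.5
Step 2: 0.8 mL brought to 2 mL → factor 2/0.8 = 2.5
Step 3: 50-fold → factor 50
Step 4: 500 μL + 9.5 mL = 10000 μL total → factor 10000/500 = 20
Step 5: 4 mL brought to 64 mL → factor 64/4 = 16
Overall dilution factor = 12.5 × 2.5 × 50 × 20 × 16 = 5 × 10^5
Final = 1.50 mM / 5 × 10^5 = 3.000 × 10^-6 mM = 3.00 nM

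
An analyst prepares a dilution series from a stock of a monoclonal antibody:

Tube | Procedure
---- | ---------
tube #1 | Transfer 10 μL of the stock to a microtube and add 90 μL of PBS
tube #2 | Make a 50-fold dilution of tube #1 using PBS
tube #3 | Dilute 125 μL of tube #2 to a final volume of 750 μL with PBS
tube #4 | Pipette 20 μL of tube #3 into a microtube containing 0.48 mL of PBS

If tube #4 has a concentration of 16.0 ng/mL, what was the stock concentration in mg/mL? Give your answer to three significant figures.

1.20 mg/mL

Step 1: 10 μL + 90 μL = 100 μL total → factor 100/10 = 10
Step 2: 50-fold → factor 50
Step 3: 125 μL brought to 750 μL → factor 750/125 = 6
Step 4: 20 μL + 0.48 mL = 500 μL total → factor 500/20 = 25
Overall dilution factor = 10 × 50 × 6 × 25 = 75000
Stock = 16.0 ng/mL × 75000 = 1.200 × 10^6 ng/mL = 1.20 mg/mL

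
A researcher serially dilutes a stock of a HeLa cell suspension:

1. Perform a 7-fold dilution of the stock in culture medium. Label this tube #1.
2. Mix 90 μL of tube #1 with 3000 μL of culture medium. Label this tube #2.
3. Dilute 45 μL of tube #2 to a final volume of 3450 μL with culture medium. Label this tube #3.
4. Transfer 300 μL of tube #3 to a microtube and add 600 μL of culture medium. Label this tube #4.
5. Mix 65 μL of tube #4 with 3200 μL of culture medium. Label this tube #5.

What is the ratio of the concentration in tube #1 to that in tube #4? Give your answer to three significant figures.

7.90 × 10^3

Step 1: 7-fold → factor 7
Step 2: 90 μL + 3000 μL = 3090 μL total → factor 3090/90 = 34.333
Step 3: 45 μL brought to 3450 μL → factor 3450/45 = 76.667
Step 4: 300 μL + 600 μL = 900 μL total → factor 900/300 = 3
Dilution factor to tube #1 = 7; to tube #4 = 55277
[tube #1]/[tube #4] = (factor to tube #4)/(factor to tube #1) = 55277/7 = 7.90 × 10^3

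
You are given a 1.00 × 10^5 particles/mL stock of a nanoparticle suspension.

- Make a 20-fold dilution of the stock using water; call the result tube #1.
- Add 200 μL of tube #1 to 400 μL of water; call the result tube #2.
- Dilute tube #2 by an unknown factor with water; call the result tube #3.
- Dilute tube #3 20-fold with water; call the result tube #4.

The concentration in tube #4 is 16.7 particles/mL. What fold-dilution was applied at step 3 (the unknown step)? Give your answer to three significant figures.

Step 1: 20-fold → factor 20
Step 2: 200 μL + 400 μL = 600 μL total → factor 600/200 = 3
Step 3: unknown factor x
Step 4: 20-fold → factor 20
Product of known-step factors = 1200
Overall factor = 1.00 × 10^5 particles/mL / (16.7 particles/mL) = 5988
x = 5988 / 1200 = 4.99

4.99-fold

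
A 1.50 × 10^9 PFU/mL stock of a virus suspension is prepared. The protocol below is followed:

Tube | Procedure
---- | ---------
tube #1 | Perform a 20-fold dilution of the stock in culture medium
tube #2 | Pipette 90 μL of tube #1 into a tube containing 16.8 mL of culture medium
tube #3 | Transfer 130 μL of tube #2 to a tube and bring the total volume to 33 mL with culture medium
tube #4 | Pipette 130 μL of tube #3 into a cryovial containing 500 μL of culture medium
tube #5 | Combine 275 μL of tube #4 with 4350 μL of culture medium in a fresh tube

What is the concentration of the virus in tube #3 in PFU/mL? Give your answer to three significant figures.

Step 1: 20-fold → factor 20
Step 2: 90 μL + 16.8 mL = 16890 μL total → factor 16890/90 = 187.67
Step 3: 130 μL brought to 33 mL → factor 33000/130 = 253.85
Dilution factor through tube #3 = 20 × 187.67 × 253.85 = 9.5277 × 10^5
[tube #3] = 1.50 × 10^9 PFU/mL / 9.5277 × 10^5 = 1.57 × 10^3 PFU/mL

1.57 × 10^3 PFU/mL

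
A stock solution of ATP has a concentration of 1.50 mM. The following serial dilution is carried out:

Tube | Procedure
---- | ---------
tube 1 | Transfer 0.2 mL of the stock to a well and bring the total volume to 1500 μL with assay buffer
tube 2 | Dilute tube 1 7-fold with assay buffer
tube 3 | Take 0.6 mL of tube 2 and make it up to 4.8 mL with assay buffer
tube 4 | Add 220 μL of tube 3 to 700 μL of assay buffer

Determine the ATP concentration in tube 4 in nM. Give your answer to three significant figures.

854 nM

Step 1: 0.2 mL brought to 1500 μL → factor 1.5/0.2 = 7.5
Step 2: 7-fold → factor 7
Step 3: 0.6 mL brought to 4.8 mL → factor 4.8/0.6 = 8
Step 4: 220 μL + 700 μL = 920 μL total → factor 920/220 = 4.1818
Overall dilution factor = 7.5 × 7 × 8 × 4.1818 = 1756.4
Final = 1.50 mM / 1756.4 = 0.0008540 mM = 854 nM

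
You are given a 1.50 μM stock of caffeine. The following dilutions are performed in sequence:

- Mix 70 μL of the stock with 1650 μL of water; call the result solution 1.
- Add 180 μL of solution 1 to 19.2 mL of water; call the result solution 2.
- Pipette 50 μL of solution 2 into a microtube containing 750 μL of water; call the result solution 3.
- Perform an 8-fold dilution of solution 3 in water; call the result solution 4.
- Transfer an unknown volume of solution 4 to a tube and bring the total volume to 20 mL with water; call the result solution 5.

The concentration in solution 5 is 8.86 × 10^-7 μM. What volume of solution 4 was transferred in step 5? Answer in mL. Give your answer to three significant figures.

Step 1: 70 μL + 1650 μL = 1720 μL total → factor 1720/70 = 24.571
Step 2: 180 μL + 19.2 mL = 19380 μL total → factor 19380/180 = 107.67
Step 3: 50 μL + 750 μL = 800 μL total → factor 800/50 = 16
Step 4: 8-fold → factor 8
Step 5: v brought to 20 mL → factor = 20 mL/v
Product of known-step factors = 3.3863 × 10^5
Overall factor = 1.50 μM / (8.86 × 10^-7 μM) = 1.693 × 10^6
Step-5 factor = 1.693 × 10^6 / 3.3863 × 10^5 = 4.9996
v = 20 mL / 4.9996 = 4.00 mL

4.00 mL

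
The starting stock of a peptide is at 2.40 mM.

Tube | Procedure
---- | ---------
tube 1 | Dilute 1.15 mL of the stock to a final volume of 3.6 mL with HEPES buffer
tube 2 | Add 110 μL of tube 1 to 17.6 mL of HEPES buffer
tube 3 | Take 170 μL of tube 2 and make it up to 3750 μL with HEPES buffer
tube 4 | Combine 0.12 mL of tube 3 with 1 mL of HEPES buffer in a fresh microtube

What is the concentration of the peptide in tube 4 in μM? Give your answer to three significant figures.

Step 1: 1.15 mL brought to 3.6 mL → factor 3.6/1.15 = 3.1304
Step 2: 110 μL + 17.6 mL = 17710 μL total → factor 17710/110 = 161
Step 3: 170 μL brought to 3750 μL → factor 3750/170 = 22.059
Step 4: 0.12 mL + 1 mL = 1.12 mL total → factor 1.12/0.12 = 9.3333
Overall dilution factor = 3.1304 × 161 × 22.059 × 9.3333 = 1.0376 × 10^5
Final = 2.40 mM / 1.0376 × 10^5 = 2.313 × 10^-5 mM = 0.0231 μM

0.0231 μM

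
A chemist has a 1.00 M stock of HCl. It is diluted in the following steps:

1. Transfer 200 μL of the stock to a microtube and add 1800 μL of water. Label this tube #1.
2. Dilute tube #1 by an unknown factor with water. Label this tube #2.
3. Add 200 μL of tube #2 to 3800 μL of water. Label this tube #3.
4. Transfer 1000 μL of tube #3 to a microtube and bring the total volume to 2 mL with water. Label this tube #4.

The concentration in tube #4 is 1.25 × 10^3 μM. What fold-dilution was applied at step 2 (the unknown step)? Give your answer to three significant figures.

Step 1: 200 μL + 1800 μL = 2000 μL total → factor 2000/200 = 10
Step 2: unknown factor x
Step 3: 200 μL + 3800 μL = 4000 μL total → factor 4000/200 = 20
Step 4: 1000 μL brought to 2 mL → factor 2000/1000 = 2
Product of known-step factors = 400
Overall factor = 1.00 M / (1.25 × 10^3 μM) = 800
x = 800 / 400 = 2.00

2.00-fold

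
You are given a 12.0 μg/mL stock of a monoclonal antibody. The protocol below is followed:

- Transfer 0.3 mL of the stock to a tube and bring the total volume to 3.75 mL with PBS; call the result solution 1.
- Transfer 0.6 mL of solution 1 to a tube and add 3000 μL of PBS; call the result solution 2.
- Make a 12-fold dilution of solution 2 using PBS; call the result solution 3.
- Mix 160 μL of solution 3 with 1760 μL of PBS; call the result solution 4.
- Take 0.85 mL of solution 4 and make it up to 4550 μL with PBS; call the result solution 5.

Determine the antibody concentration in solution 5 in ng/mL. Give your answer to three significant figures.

Step 1: 0.3 mL brought to 3.75 mL → factor 3.75/0.3 = 12.5
Step 2: 0.6 mL + 3000 μL = 3.6 mL total → factor 3.6/0.6 = 6
Step 3: 12-fold → factor 12
Step 4: 160 μL + 1760 μL = 1920 μL total → factor 1920/160 = 12
Step 5: 0.85 mL brought to 4550 μL → factor 4.55/0.85 = 5.3529
Overall dilution factor = 12.5 × 6 × 12 × 12 × 5.3529 = 57812
Final = 12.0 μg/mL / 57812 = 0.0002076 μg/mL = 0.208 ng/mL

0.208 ng/mL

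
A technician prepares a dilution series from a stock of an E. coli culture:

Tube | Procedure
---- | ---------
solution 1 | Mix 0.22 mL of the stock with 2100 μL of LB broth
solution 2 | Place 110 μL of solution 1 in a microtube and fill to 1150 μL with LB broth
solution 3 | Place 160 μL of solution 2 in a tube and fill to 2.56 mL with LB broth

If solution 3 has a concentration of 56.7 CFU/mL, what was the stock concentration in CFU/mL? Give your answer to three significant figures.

Step 1: 0.22 mL + 2100 μL = 2.32 mL total → factor 2.32/0.22 = 10.545
Step 2: 110 μL brought to 1150 μL → factor 1150/110 = 10.455
Step 3: 160 μL brought to 2.56 mL → factor 2560/160 = 16
Overall dilution factor = 10.545 × 10.455 × 16 = 1764
Stock = 56.7 CFU/mL × 1764 = 1.00 × 10^5 CFU/mL

1.00 × 10^5 CFU/mL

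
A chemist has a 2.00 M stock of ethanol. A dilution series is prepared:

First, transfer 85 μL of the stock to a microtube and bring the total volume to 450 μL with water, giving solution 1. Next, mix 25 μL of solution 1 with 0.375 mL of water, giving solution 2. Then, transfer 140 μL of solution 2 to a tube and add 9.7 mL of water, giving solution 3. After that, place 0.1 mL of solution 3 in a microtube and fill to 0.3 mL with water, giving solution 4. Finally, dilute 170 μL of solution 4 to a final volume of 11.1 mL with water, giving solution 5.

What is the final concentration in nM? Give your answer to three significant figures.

Step 1: 85 μL brought to 450 μL → factor 450/85 = 5.2941
Step 2: 25 μL + 0.375 mL = 400 μL total → factor 400/25 = 16
Step 3: 140 μL + 9.7 mL = 9840 μL total → factor 9840/140 = 70.286
Step 4: 0.1 mL brought to 0.3 mL → factor 0.3/0.1 = 3
Step 5: 170 μL brought to 11.1 mL → factor 11100/170 = 65.294
Overall dilution factor = 5.2941 × 16 × 70.286 × 3 × 65.294 = 1.1662 × 10^6
Final = 2.00 M / 1.1662 × 10^6 = 1.715 × 10^-6 M = 1.71 × 10^3 nM

1.71 × 10^3 nM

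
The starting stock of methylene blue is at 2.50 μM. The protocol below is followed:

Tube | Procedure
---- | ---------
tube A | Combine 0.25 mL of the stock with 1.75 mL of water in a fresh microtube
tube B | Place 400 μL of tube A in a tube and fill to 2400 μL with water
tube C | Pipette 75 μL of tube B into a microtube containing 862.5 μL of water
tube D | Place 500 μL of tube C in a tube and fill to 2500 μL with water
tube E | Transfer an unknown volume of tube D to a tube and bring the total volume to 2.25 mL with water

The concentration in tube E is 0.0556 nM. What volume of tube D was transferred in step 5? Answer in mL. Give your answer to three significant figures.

0.150 mL

Step 1: 0.25 mL + 1.75 mL = 2 mL total → factor 2/0.25 = 8
Step 2: 400 μL brought to 2400 μL → factor 2400/400 = 6
Step 3: 75 μL + 862.5 μL = 937.5 μL total → factor 937.5/75 = 12.5
Step 4: 500 μL brought to 2500 μL → factor 2500/500 = 5
Step 5: v brought to 2.25 mL → factor = 2.25 mL/v
Product of known-step factors = 3000
Overall factor = 2.50 μM / (0.0556 nM) = 44964
Step-5 factor = 44964 / 3000 = 14.988
v = 2.25 mL / 14.988 = 0.150 mL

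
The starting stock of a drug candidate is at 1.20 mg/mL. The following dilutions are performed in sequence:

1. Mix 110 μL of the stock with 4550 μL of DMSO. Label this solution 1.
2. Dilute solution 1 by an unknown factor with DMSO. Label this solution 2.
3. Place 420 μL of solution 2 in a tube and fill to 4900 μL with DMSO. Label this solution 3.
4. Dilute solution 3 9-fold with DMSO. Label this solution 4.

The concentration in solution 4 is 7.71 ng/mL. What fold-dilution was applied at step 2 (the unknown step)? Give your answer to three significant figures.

35.0-fold

Step 1: 110 μL + 4550 μL = 4660 μL total → factor 4660/110 = 42.364
Step 2: unknown factor x
Step 3: 420 μL brought to 4900 μL → factor 4900/420 = 11.667
Step 4: 9-fold → factor 9
Product of known-step factors = 4448.2
Overall factor = 1.20 mg/mL / (7.71 ng/mL) = 1.5564 × 10^5
x = 1.5564 × 10^5 / 4448.2 = 35.0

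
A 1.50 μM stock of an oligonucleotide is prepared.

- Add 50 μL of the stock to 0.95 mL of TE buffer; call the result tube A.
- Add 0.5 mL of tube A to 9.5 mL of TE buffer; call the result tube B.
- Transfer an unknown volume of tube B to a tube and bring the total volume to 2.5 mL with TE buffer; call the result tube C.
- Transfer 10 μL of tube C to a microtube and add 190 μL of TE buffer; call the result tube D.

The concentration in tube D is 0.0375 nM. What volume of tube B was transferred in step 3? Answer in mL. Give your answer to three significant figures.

Step 1: 50 μL + 0.95 mL = 1000 μL total → factor 1000/50 = 20
Step 2: 0.5 mL + 9.5 mL = 10 mL total → factor 10/0.5 = 20
Step 3: v brought to 2.5 mL → factor = 2.5 mL/v
Step 4: 10 μL + 190 μL = 200 μL total → factor 200/10 = 20
Product of known-step factors = 8000
Overall factor = 1.50 μM / (0.0375 nM) = 40000
Step-3 factor = 40000 / 8000 = 5
v = 2.5 mL / 5 = 0.500 mL

0.500 mL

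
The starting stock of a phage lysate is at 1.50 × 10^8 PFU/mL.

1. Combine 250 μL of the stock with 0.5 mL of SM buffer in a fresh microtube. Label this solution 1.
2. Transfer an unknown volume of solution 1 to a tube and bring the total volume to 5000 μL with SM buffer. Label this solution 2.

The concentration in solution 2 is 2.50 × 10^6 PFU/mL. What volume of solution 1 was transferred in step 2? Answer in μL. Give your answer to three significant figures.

Step 1: 250 μL + 0.5 mL = 750 μL total → factor 750/250 = 3
Step 2: v brought to 5000 μL → factor = 5000 μL/v
Product of known-step factors = 3
Overall factor = 1.50 × 10^8 PFU/mL / (2.50 × 10^6 PFU/mL) = 60
Step-2 factor = 60 / 3 = 20
v = 5000 μL / 20 = 250 μL

250 μL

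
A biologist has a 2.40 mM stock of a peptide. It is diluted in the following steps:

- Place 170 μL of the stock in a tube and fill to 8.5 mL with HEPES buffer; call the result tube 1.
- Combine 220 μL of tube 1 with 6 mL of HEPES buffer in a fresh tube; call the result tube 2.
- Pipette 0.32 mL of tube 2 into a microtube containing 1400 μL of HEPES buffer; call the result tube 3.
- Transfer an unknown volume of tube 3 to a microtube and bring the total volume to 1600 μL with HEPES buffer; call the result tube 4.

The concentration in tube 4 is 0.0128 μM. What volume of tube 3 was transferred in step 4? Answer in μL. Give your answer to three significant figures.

64.8 μL

Step 1: 170 μL brought to 8.5 mL → factor 8500/170 = 50
Step 2: 220 μL + 6 mL = 6220 μL total → factor 6220/220 = 28.273
Step 3: 0.32 mL + 1400 μL = 1.72 mL total → factor 1.72/0.32 = 5.375
Step 4: v brought to 1600 μL → factor = 1600 μL/v
Product of known-step factors = 7598.3
Overall factor = 2.40 mM / (0.0128 μM) = 1.875 × 10^5
Step-4 factor = 1.875 × 10^5 / 7598.3 = 24.677
v = 1600 μL / 24.677 = 64.8 μL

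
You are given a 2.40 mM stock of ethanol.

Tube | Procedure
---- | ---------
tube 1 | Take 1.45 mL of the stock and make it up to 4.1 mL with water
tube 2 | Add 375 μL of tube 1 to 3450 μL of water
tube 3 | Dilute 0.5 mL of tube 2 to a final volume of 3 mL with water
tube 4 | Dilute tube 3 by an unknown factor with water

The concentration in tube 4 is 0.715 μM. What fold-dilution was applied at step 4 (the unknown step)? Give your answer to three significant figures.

19.4-fold

Step 1: 1.45 mL brought to 4.1 mL → factor 4.1/1.45 = 2.8276
Step 2: 375 μL + 3450 μL = 3825 μL total → factor 3825/375 = 10.2
Step 3: 0.5 mL brought to 3 mL → factor 3/0.5 = 6
Step 4: unknown factor x
Product of known-step factors = 173.05
Overall factor = 2.40 mM / (0.715 μM) = 3356.6
x = 3356.6 / 173.05 = 19.4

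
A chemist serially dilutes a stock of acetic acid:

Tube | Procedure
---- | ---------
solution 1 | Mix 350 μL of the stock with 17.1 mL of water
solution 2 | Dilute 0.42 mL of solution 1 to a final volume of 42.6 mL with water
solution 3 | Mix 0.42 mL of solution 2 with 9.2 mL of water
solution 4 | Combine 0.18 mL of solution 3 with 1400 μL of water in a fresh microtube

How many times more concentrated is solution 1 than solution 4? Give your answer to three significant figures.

Step 1: 350 μL + 17.1 mL = 17450 μL total → factor 17450/350 = 49.857
Step 2: 0.42 mL brought to 42.6 mL → factor 42.6/0.42 = 101.43
Step 3: 0.42 mL + 9.2 mL = 9.62 mL total → factor 9.62/0.42 = 22.905
Step 4: 0.18 mL + 1400 μL = 1.58 mL total → factor 1.58/0.18 = 8.7778
Dilution factor to solution 1 = 49.857; to solution 4 = 1.0167 × 10^6
[solution 1]/[solution 4] = (factor to solution 4)/(factor to solution 1) = 1.0167 × 10^6/49.857 = 2.04 × 10^4

2.04 × 10^4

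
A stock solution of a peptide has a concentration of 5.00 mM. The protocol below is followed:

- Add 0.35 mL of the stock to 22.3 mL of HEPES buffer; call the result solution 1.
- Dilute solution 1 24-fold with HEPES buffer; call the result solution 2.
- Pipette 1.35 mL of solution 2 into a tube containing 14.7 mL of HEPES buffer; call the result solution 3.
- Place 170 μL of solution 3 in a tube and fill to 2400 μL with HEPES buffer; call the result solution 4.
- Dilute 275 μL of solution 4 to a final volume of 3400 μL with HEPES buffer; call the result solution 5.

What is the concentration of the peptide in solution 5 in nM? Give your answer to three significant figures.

1.55 nM

Step 1: 0.35 mL + 22.3 mL = 22.65 mL total → factor 22.65/0.35 = 64.714
Step 2: 24-fold → factor 24
Step 3: 1.35 mL + 14.7 mL = 16.05 mL total → factor 16.05/1.35 = 11.889
Step 4: 170 μL brought to 2400 μL → factor 2400/170 = 14.118
Step 5: 275 μL brought to 3400 μL → factor 3400/275 = 12.364
Dilution factor through solution 5 = 64.714 × 24 × 11.889 × 14.118 × 12.364 = 3.223 × 10^6
[solution 5] = 5.00 mM / 3.223 × 10^6 = 1.551 × 10^-6 mM = 1.55 nM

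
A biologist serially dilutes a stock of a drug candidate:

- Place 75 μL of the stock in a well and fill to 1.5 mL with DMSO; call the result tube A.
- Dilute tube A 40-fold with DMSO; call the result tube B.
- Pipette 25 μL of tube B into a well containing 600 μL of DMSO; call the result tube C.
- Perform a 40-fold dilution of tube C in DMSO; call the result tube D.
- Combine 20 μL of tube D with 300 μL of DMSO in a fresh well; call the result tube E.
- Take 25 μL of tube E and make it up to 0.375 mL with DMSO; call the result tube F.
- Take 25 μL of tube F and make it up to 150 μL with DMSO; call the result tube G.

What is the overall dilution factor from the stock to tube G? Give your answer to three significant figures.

Step 1: 75 μL brought to 1.5 mL → factor 1500/75 = 20
Step 2: 40-fold → factor 40
Step 3: 25 μL + 600 μL = 625 μL total → factor 625/25 = 25
Step 4: 40-fold → factor 40
Step 5: 20 μL + 300 μL = 320 μL total → factor 320/20 = 16
Step 6: 25 μL brought to 0.375 mL → factor 375/25 = 15
Step 7: 25 μL brought to 150 μL → factor 150/25 = 6
Overall dilution factor = 20 × 40 × 25 × 40 × 16 × 15 × 6 = 1.152 × 10^9

1.15 × 10^9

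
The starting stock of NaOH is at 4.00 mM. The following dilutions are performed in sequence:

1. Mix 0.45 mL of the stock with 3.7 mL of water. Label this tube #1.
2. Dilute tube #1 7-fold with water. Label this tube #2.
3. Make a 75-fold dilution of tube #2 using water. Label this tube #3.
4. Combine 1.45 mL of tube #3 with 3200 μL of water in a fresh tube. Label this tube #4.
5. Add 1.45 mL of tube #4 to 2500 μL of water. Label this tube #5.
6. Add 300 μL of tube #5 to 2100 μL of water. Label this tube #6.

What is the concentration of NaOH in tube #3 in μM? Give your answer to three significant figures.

0.826 μM

Step 1: 0.45 mL + 3.7 mL = 4.15 mL total → factor 4.15/0.45 = 9.2222
Step 2: 7-fold → factor 7
Step 3: 75-fold → factor 75
Dilution factor through tube #3 = 9.2222 × 7 × 75 = 4841.7
[tube #3] = 4.00 mM / 4841.7 = 0.0008262 mM = 0.826 μM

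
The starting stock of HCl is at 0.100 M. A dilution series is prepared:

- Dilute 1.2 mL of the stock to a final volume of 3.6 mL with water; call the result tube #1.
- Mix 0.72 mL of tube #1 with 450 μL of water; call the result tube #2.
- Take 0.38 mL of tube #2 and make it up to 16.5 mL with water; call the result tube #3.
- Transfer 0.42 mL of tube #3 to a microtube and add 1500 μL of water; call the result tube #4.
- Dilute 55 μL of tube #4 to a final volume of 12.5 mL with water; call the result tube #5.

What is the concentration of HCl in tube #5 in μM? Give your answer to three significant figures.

0.455 μM

Step 1: 1.2 mL brought to 3.6 mL → factor 3.6/1.2 = 3
Step 2: 0.72 mL + 450 μL = 1.17 mL total → factor 1.17/0.72 = 1.625
Step 3: 0.38 mL brought to 16.5 mL → factor 16.5/0.38 = 43.421
Step 4: 0.42 mL + 1500 μL = 1.92 mL total → factor 1.92/0.42 = 4.5714
Step 5: 55 μL brought to 12.5 mL → factor 12500/55 = 227.27
Overall dilution factor = 3 × 1.625 × 43.421 × 4.5714 × 227.27 = 2.1992 × 10^5
Final = 0.100 M / 2.1992 × 10^5 = 4.547 × 10^-7 M = 0.455 μM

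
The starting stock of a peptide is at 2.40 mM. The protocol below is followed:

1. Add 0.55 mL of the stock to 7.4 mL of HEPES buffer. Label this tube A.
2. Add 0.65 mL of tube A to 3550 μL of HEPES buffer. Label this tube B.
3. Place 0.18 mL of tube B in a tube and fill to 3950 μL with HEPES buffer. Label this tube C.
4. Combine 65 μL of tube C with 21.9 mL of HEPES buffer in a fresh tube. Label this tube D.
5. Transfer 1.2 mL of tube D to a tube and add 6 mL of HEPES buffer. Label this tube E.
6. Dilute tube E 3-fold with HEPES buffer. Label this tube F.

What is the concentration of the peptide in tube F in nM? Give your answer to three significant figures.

Step 1: 0.55 mL + 7.4 mL = 7.95 mL total → factor 7.95/0.55 = 14.455
Step 2: 0.65 mL + 3550 μL = 4.2 mL total → factor 4.2/0.65 = 6.4615
Step 3: 0.18 mL brought to 3950 μL → factor 3.95/0.18 = 21.944
Step 4: 65 μL + 21.9 mL = 21965 μL total → factor 21965/65 = 337.92
Step 5: 1.2 mL + 6 mL = 7.2 mL total → factor 7.2/1.2 = 6
Step 6: 3-fold → factor 3
Overall dilution factor = 14.455 × 6.4615 × 21.944 × 337.92 × 6 × 3 = 1.2467 × 10^7
Final = 2.40 mM / 1.2467 × 10^7 = 1.925 × 10^-7 mM = 0.193 nM

0.193 nM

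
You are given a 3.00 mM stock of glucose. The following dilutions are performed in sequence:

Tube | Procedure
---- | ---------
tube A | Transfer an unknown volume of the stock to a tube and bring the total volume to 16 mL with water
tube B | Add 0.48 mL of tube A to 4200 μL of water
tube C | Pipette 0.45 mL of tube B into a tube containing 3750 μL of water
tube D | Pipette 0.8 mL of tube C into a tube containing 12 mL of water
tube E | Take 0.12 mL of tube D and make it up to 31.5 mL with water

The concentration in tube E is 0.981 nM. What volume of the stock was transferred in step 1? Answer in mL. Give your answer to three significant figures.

2.00 mL

Step 1: v brought to 16 mL → factor = 16 mL/v
Step 2: 0.48 mL + 4200 μL = 4.68 mL total → factor 4.68/0.48 = 9.75
Step 3: 0.45 mL + 3750 μL = 4.2 mL total → factor 4.2/0.45 = 9.3333
Step 4: 0.8 mL + 12 mL = 12.8 mL total → factor 12.8/0.8 = 16
Step 5: 0.12 mL brought to 31.5 mL → factor 31.5/0.12 = 262.5
Product of known-step factors = 3.822 × 10^5
Overall factor = 3.00 mM / (0.981 nM) = 3.0581 × 10^6
Step-1 factor = 3.0581 × 10^6 / 3.822 × 10^5 = 8.0013
v = 16 mL / 8.0013 = 2.00 mL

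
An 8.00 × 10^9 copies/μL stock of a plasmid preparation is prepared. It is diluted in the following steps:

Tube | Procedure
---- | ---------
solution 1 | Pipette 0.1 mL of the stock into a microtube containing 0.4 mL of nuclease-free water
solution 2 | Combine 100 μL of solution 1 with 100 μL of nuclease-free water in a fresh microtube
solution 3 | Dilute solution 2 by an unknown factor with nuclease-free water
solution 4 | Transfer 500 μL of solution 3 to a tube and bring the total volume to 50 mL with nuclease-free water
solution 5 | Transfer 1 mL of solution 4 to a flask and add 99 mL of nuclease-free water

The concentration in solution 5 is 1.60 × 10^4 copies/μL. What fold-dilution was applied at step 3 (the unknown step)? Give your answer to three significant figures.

Step 1: 0.1 mL + 0.4 mL = 0.5 mL total → factor 0.5/0.1 = 5
Step 2: 100 μL + 100 μL = 200 μL total → factor 200/100 = 2
Step 3: unknown factor x
Step 4: 500 μL brought to 50 mL → factor 50000/500 = 100
Step 5: 1 mL + 99 mL = 100 mL total → factor 100/1 = 100
Product of known-step factors = 1 × 10^5
Overall factor = 8.00 × 10^9 copies/μL / (1.60 × 10^4 copies/μL) = 5 × 10^5
x = 5 × 10^5 / 1 × 10^5 = 5.00

5.00-fold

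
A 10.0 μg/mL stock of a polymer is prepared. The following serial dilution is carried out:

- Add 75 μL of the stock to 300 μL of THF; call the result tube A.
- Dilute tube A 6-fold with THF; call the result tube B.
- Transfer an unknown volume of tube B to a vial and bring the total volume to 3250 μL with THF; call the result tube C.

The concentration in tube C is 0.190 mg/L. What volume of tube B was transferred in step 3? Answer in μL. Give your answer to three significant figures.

1.85 × 10^3 μL

Step 1: 75 μL + 300 μL = 375 μL total → factor 375/75 = 5
Step 2: 6-fold → factor 6
Step 3: v brought to 3250 μL → factor = 3250 μL/v
Product of known-step factors = 30
Overall factor = 10.0 μg/mL / (0.190 mg/L) = 52.632
Step-3 factor = 52.632 / 30 = 1.7544
v = 3250 μL / 1.7544 = 1.85 × 10^3 μL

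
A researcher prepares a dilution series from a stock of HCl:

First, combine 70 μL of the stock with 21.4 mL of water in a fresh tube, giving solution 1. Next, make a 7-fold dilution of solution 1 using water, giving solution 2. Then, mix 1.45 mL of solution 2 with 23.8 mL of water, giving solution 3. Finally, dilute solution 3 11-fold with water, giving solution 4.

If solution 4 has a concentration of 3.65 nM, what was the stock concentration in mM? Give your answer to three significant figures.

1.50 mM

Step 1: 70 μL + 21.4 mL = 21470 μL total → factor 21470/70 = 306.71
Step 2: 7-fold → factor 7
Step 3: 1.45 mL + 23.8 mL = 25.25 mL total → factor 25.25/1.45 = 17.414
Step 4: 11-fold → factor 11
Overall dilution factor = 306.71 × 7 × 17.414 × 11 = 4.1126 × 10^5
Stock = 3.65 nM × 4.1126 × 10^5 = 1.501 × 10^6 nM = 1.50 mM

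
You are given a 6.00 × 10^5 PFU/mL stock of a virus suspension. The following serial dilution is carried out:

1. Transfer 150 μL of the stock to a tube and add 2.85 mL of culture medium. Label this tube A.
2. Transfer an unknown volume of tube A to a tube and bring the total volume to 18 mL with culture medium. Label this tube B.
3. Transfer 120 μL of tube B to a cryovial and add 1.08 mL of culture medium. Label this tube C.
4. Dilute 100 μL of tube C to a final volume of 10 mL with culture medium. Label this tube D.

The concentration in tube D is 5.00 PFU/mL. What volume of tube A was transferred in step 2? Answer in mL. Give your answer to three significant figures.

3.00 mL

Step 1: 150 μL + 2.85 mL = 3000 μL total → factor 3000/150 = 20
Step 2: v brought to 18 mL → factor = 18 mL/v
Step 3: 120 μL + 1.08 mL = 1200 μL total → factor 1200/120 = 10
Step 4: 100 μL brought to 10 mL → factor 10000/100 = 100
Product of known-step factors = 20000
Overall factor = 6.00 × 10^5 PFU/mL / (5.00 PFU/mL) = 1.2 × 10^5
Step-2 factor = 1.2 × 10^5 / 20000 = 6
v = 18 mL / 6 = 3.00 mL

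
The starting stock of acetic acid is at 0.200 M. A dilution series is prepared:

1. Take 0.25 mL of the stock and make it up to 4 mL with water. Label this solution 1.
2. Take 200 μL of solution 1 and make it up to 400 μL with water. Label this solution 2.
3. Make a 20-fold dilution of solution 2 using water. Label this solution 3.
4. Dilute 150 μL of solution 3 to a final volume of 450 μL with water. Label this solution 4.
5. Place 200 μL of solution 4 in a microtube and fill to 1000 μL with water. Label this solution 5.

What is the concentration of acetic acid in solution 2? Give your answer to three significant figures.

0.00625 M

Step 1: 0.25 mL brought to 4 mL → factor 4/0.25 = 16
Step 2: 200 μL brought to 400 μL → factor 400/200 = 2
Dilution factor through solution 2 = 16 × 2 = 32
[solution 2] = 0.200 M / 32 = 0.00625 M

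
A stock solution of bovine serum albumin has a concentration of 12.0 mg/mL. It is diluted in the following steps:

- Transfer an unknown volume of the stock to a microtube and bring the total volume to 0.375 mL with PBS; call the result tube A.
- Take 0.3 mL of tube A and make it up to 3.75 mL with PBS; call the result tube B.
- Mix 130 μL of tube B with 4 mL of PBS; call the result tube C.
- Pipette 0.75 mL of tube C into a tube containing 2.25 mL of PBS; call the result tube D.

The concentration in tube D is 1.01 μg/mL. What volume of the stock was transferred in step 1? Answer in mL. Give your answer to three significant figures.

Step 1: v brought to 0.375 mL → factor = 0.375 mL/v
Step 2: 0.3 mL brought to 3.75 mL → factor 3.75/0.3 = 12.5
Step 3: 130 μL + 4 mL = 4130 μL total → factor 4130/130 = 31.769
Step 4: 0.75 mL + 2.25 mL = 3 mL total → factor 3/0.75 = 4
Product of known-step factors = 1588.5
Overall factor = 12.0 mg/mL / (1.01 μg/mL) = 11881
Step-1 factor = 11881 / 1588.5 = 7.4797
v = 0.375 mL / 7.4797 = 0.0501 mL

0.0501 mL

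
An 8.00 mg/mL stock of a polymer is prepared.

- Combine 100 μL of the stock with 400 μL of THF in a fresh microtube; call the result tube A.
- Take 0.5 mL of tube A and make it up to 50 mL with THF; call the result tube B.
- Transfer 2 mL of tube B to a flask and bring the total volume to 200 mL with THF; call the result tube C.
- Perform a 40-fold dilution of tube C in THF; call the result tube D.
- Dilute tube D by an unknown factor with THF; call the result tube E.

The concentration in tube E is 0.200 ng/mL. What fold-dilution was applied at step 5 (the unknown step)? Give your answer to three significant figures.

Step 1: 100 μL + 400 μL = 500 μL total → factor 500/100 = 5
Step 2: 0.5 mL brought to 50 mL → factor 50/0.5 = 100
Step 3: 2 mL brought to 200 mL → factor 200/2 = 100
Step 4: 40-fold → factor 40
Step 5: unknown factor x
Product of known-step factors = 2 × 10^6
Overall factor = 8.00 mg/mL / (0.200 ng/mL) = 4 × 10^7
x = 4 × 10^7 / 2 × 10^6 = 20.0

20.0-fold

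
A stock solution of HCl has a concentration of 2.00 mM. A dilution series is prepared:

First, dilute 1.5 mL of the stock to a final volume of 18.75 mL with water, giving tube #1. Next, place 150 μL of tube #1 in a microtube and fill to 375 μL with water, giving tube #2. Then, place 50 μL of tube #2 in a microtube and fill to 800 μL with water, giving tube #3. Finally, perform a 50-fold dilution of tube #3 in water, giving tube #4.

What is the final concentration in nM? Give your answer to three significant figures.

80.0 nM

Step 1: 1.5 mL brought to 18.75 mL → factor 18.75/1.5 = 12.5
Step 2: 150 μL brought to 375 μL → factor 375/150 = 2.5
Step 3: 50 μL brought to 800 μL → factor 800/50 = 16
Step 4: 50-fold → factor 50
Overall dilution factor = 12.5 × 2.5 × 16 × 50 = 25000
Final = 2.00 mM / 25000 = 8.000 × 10^-5 mM = 80.0 nM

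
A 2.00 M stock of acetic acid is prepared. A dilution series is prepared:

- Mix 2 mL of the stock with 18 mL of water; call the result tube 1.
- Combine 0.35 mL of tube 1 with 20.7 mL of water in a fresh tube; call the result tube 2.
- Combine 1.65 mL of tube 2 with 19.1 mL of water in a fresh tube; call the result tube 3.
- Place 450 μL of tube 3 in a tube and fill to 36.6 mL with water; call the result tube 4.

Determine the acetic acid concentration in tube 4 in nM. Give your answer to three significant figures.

Step 1: 2 mL + 18 mL = 20 mL total → factor 20/2 = 10
Step 2: 0.35 mL + 20.7 mL = 21.05 mL total → factor 21.05/0.35 = 60.143
Step 3: 1.65 mL + 19.1 mL = 20.75 mL total → factor 20.75/1.65 = 12.576
Step 4: 450 μL brought to 36.6 mL → factor 36600/450 = 81.333
Overall dilution factor = 10 × 60.143 × 12.576 × 81.333 = 6.1516 × 10^5
Final = 2.00 M / 6.1516 × 10^5 = 3.251 × 10^-6 M = 3.25 × 10^3 nM

3.25 × 10^3 nM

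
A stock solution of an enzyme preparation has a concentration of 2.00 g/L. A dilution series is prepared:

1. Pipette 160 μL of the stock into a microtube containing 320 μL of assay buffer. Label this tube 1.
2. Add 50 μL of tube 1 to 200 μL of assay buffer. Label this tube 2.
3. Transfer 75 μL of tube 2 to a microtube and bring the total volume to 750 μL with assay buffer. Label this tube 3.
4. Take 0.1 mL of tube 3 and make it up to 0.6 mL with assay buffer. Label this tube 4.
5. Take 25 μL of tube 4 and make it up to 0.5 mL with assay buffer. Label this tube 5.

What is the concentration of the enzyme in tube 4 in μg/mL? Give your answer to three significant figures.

Step 1: 160 μL + 320 μL = 480 μL total → factor 480/160 = 3
Step 2: 50 μL + 200 μL = 250 μL total → factor 250/50 = 5
Step 3: 75 μL brought to 750 μL → factor 750/75 = 10
Step 4: 0.1 mL brought to 0.6 mL → factor 0.6/0.1 = 6
Dilution factor through tube 4 = 3 × 5 × 10 × 6 = 900
[tube 4] = 2.00 g/L / 900 = 0.002222 g/L = 2.22 μg/mL

2.22 μg/mL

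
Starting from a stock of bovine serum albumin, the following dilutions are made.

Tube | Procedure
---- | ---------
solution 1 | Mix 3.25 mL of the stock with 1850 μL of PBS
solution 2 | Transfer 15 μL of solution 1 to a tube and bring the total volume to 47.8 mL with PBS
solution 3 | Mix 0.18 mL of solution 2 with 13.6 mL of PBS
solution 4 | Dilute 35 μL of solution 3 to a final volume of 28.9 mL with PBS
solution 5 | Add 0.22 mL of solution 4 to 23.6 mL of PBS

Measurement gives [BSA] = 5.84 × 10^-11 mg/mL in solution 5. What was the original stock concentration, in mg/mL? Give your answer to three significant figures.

2.00 mg/mL

Step 1: 3.25 mL + 1850 μL = 5.1 mL total → factor 5.1/3.25 = 1.5692
Step 2: 15 μL brought to 47.8 mL → factor 47800/15 = 3186.7
Step 3: 0.18 mL + 13.6 mL = 13.78 mL total → factor 13.78/0.18 = 76.556
Step 4: 35 μL brought to 28.9 mL → factor 28900/35 = 825.71
Step 5: 0.22 mL + 23.6 mL = 23.82 mL total → factor 23.82/0.22 = 108.27
Overall dilution factor = 1.5692 × 3186.7 × 76.556 × 825.71 × 108.27 = 3.4225 × 10^10
Stock = 5.84 × 10^-11 mg/mL × 3.4225 × 10^10 = 2.00 mg/mL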